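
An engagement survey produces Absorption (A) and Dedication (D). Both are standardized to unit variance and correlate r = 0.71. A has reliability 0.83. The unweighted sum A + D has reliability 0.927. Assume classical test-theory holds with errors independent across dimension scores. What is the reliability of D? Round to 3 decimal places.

0.920

Var(A+D) = 2 + 2·0.71 = 3.420.
True-score variance = ρ_A + ρ_D + 2·0.71, so 0.927 = (0.83 + ρ_D + 1.42) / 3.420.
ρ_D = 0.927·3.420 − 0.83 − 1.42 = 0.920.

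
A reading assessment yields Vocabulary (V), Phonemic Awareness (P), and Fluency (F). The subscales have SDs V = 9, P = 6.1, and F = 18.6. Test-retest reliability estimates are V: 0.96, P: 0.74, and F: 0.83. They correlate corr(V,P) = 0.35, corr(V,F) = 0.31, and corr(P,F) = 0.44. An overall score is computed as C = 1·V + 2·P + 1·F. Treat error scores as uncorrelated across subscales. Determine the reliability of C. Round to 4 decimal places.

0.8946

Var(C) = 9² + 2²·6.1² + 18.6² + 2·[2·9·6.1·0.35 + 9·18.6·0.31 + 2·6.1·18.6·0.44] = 575.8 + 380.338 = 956.138.
Under uncorrelated errors the observed covariances equal the true-score covariances, so only the own-variance terms attenuate.
True-score variance = [9²·0.96 + 2²·6.1²·0.74 + 18.6²·0.83] + 380.338 = 475.048 + 380.338 = 855.386.
Reliability = 855.386 / 956.138 = 0.8946.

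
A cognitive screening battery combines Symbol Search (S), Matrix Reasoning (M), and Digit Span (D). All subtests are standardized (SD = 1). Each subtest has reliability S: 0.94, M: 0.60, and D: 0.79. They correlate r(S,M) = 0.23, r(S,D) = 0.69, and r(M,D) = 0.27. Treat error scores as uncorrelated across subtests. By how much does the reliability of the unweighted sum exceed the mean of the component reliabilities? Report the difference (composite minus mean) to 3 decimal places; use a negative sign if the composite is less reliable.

0.099

Var(sum) = 3 + 2.38 = 5.38; true-score variance = 2.33 + 2.38 = 4.71; composite reliability = 0.8755.
Mean component reliability = 0.7767.
Difference = 0.8755 − 0.7767 = 0.099.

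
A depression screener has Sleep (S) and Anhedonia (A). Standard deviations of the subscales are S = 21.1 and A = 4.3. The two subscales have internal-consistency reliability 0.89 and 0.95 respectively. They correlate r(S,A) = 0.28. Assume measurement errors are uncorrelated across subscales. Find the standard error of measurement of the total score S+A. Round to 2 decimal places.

Var(total) = 463.7 + 50.8088 = 514.509.
True-score variance = 413.802 + 50.8088 = 464.611, so reliability = 0.9030.
Error variance = 514.509 − 464.611 = 49.8976; SEM = √49.8976 = 7.06.

7.06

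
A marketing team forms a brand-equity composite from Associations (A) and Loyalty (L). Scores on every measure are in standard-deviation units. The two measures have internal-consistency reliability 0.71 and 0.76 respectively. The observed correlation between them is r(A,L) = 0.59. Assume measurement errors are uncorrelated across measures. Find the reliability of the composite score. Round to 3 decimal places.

Var(A+L) = 2 + 2·[0.59] = 2 + 1.18 = 3.18.
Because errors are independent across components, Cov(Tᵢ,Tⱼ) = Cov(Xᵢ,Xⱼ); the off-diagonal part of the true-score variance is the same as above.
True-score variance = [0.71 + 0.76] + 1.18 = 1.47 + 1.18 = 2.65.
Reliability = 2.65 / 3.18 = 0.833.

0.833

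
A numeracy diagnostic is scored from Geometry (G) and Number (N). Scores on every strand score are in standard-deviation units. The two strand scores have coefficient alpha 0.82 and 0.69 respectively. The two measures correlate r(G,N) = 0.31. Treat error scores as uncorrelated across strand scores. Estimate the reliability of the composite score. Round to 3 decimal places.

0.813

Var(G+N) = 2 + 2·[0.31] = 2 + 0.62 = 2.62.
With uncorrelated errors the cross-covariances are all true-score covariance, so they carry over unchanged; only the diagonal terms shrink to ρᵢσᵢ².
True-score variance = [0.82 + 0.69] + 0.62 = 1.51 + 0.62 = 2.13.
Reliability = 2.13 / 2.62 = 0.813.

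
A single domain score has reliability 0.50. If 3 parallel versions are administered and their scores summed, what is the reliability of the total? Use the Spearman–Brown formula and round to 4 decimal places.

0.7500

ρ_k = kρ / (1 + (k−1)ρ) = 3·0.50 / (1 + 2·0.50) = 1.500 / 2.000 = 0.7500.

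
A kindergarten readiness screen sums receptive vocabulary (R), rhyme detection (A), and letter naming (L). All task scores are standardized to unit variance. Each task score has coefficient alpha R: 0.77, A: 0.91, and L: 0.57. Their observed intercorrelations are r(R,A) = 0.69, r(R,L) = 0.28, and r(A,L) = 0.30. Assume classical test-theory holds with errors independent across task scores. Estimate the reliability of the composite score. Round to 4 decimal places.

0.8646

Var(R+A+L) = 3 + 2·[0.69 + 0.28 + 0.30] = 3 + 2.54 = 5.54.
Because errors are independent across components, Cov(Tᵢ,Tⱼ) = Cov(Xᵢ,Xⱼ); the off-diagonal part of the true-score variance is the same as above.
True-score variance = [0.77 + 0.91 + 0.57] + 2.54 = 2.25 + 2.54 = 4.79.
Reliability = 4.79 / 5.54 = 0.8646.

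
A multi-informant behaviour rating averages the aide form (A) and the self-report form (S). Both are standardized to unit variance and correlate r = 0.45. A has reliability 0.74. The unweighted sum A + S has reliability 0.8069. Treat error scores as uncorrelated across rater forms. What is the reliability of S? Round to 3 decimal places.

0.700

Var(A+S) = 2 + 2·0.45 = 2.900.
True-score variance = ρ_A + ρ_S + 2·0.45, so 0.8069 = (0.74 + ρ_S + 0.90) / 2.900.
ρ_S = 0.8069·2.900 − 0.74 − 0.90 = 0.700.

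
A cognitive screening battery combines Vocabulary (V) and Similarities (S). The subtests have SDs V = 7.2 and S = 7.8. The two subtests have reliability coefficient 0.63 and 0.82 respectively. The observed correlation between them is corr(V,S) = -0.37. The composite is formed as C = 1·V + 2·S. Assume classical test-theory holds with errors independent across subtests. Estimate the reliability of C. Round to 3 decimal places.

0.703

Var(C) = 7.2² + 2²·7.8² + 2·[2·7.2·7.8·(-0.37)] = 295.2 − 83.1168 = 212.083.
Under uncorrelated errors the observed covariances equal the true-score covariances, so only the own-variance terms attenuate.
True-score variance = [7.2²·0.63 + 2²·7.8²·0.82] − 83.1168 = 232.214 − 83.1168 = 149.098.
Reliability = 149.098 / 212.083 = 0.703.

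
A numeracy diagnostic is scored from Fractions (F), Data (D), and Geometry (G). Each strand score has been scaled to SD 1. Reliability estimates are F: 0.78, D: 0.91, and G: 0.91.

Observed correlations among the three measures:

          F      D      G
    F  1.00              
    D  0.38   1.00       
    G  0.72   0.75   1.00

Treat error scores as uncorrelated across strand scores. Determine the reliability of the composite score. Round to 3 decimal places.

0.940

Var(F+D+G) = 3 + 2·[0.38 + 0.72 + 0.75] = 3 + 3.7 = 6.7.
Because errors are independent across components, Cov(Tᵢ,Tⱼ) = Cov(Xᵢ,Xⱼ); the off-diagonal part of the true-score variance is the same as above.
True-score variance = [0.78 + 0.91 + 0.91] + 3.7 = 2.6 + 3.7 = 6.3.
Reliability = 6.3 / 6.7 = 0.940.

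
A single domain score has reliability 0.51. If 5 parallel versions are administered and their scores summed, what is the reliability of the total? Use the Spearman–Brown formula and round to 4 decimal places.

0.8388

ρ_k = kρ / (1 + (k−1)ρ) = 5·0.51 / (1 + 4·0.51) = 2.550 / 3.040 = 0.8388.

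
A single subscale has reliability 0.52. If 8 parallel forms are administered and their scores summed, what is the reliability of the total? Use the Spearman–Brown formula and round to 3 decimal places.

0.897

ρ_k = kρ / (1 + (k−1)ρ) = 8·0.52 / (1 + 7·0.52) = 4.160 / 4.640 = 0.897.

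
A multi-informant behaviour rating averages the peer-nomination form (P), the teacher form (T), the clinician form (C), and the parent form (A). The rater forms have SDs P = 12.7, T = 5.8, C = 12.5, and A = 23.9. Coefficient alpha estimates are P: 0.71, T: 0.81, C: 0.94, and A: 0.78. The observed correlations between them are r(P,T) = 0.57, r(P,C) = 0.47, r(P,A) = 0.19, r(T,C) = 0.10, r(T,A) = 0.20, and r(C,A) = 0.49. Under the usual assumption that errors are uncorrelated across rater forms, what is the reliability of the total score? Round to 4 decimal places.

0.8848

Var(P+T+C+A) = 12.7² + 5.8² + 12.5² + 23.9² + 2·[12.7·5.8·0.57 + 12.7·12.5·0.47 + 12.7·23.9·0.19 + 5.8·12.5·0.10 + 5.8·23.9·0.20 + 12.5·23.9·0.49] = 922.39 + 711.262 = 1633.65.
With uncorrelated errors the cross-covariances are all true-score covariance, so they carry over unchanged; only the diagonal terms shrink to ρᵢσᵢ².
True-score variance = [12.7²·0.71 + 5.8²·0.81 + 12.5²·0.94 + 23.9²·0.78] + 711.262 = 734.183 + 711.262 = 1445.44.
Reliability = 1445.44 / 1633.65 = 0.8848.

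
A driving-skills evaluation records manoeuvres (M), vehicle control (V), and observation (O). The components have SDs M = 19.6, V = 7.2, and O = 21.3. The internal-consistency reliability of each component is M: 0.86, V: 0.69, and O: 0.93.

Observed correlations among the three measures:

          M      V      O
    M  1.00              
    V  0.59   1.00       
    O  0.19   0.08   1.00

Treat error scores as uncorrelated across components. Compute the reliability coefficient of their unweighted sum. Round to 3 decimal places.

Var(M+V+O) = 19.6² + 7.2² + 21.3² + 2·[19.6·7.2·0.59 + 19.6·21.3·0.19 + 7.2·21.3·0.08] = 889.69 + 349.702 = 1239.39.
Because errors are independent across components, Cov(Tᵢ,Tⱼ) = Cov(Xᵢ,Xⱼ); the off-diagonal part of the true-score variance is the same as above.
True-score variance = [19.6²·0.86 + 7.2²·0.69 + 21.3²·0.93] + 349.702 = 788.079 + 349.702 = 1137.78.
Reliability = 1137.78 / 1239.39 = 0.918.

0.918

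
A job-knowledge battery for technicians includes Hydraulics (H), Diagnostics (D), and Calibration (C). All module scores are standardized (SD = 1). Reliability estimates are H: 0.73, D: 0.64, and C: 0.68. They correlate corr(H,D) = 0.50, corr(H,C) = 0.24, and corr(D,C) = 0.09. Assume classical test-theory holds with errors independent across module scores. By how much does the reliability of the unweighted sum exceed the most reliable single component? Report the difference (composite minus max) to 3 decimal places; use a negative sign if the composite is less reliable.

Var(sum) = 3 + 1.66 = 4.66; true-score variance = 2.05 + 1.66 = 3.71; composite reliability = 0.7961.
Max component reliability = 0.7300.
Difference = 0.7961 − 0.7300 = 0.066.

0.066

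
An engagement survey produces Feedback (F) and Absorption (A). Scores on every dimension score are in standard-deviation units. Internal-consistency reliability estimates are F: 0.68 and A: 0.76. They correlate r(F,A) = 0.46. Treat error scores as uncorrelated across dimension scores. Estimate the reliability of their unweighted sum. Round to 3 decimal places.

0.808

Var(F+A) = 2 + 2·[0.46] = 2 + 0.92 = 2.92.
Under uncorrelated errors the observed covariances equal the true-score covariances, so only the own-variance terms attenuate.
True-score variance = [0.68 + 0.76] + 0.92 = 1.44 + 0.92 = 2.36.
Reliability = 2.36 / 2.92 = 0.808.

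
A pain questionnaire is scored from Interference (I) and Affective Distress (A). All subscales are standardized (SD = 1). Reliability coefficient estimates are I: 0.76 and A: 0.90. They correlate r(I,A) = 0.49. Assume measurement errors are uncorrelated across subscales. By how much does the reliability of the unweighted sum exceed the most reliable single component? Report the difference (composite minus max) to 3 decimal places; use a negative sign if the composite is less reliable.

-0.014

Var(sum) = 2 + 0.98 = 2.98; true-score variance = 1.66 + 0.98 = 2.64; composite reliability = 0.8859.
Max component reliability = 0.9000.
Difference = 0.8859 − 0.9000 = -0.014.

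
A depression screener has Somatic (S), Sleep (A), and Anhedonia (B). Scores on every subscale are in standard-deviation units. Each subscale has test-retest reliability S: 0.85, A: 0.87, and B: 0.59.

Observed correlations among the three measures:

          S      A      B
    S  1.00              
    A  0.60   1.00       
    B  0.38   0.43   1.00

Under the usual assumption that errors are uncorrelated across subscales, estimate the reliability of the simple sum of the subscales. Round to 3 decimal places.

0.881

Var(S+A+B) = 3 + 2·[0.60 + 0.38 + 0.43] = 3 + 2.82 = 5.82.
Under uncorrelated errors the observed covariances equal the true-score covariances, so only the own-variance terms attenuate.
True-score variance = [0.85 + 0.87 + 0.59] + 2.82 = 2.31 + 2.82 = 5.13.
Reliability = 5.13 / 5.82 = 0.881.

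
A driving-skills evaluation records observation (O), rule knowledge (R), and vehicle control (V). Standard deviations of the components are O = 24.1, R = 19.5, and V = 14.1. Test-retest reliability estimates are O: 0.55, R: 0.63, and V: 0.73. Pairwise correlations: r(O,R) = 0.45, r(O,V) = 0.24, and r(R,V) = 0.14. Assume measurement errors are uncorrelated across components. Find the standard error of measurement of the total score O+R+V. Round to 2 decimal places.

21.35

Var(total) = 1159.87 + 663.05 = 1822.92.
True-score variance = 704.134 + 663.05 = 1367.18, so reliability = 0.7500.
Error variance = 1822.92 − 1367.18 = 455.736; SEM = √455.736 = 21.35.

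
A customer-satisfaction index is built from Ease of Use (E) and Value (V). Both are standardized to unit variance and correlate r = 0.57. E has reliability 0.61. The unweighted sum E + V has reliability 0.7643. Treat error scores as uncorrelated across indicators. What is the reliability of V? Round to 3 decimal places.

0.650

Var(E+V) = 2 + 2·0.57 = 3.140.
True-score variance = ρ_E + ρ_V + 2·0.57, so 0.7643 = (0.61 + ρ_V + 1.14) / 3.140.
ρ_V = 0.7643·3.140 − 0.61 − 1.14 = 0.650.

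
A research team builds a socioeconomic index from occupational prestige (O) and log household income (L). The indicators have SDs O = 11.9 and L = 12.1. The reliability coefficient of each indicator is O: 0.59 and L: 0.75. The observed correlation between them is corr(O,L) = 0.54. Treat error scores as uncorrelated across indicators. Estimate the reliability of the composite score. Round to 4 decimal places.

0.7866

Var(O+L) = 11.9² + 12.1² + 2·[11.9·12.1·0.54] = 288.02 + 155.509 = 443.529.
Because errors are independent across components, Cov(Tᵢ,Tⱼ) = Cov(Xᵢ,Xⱼ); the off-diagonal part of the true-score variance is the same as above.
True-score variance = [11.9²·0.59 + 12.1²·0.75] + 155.509 = 193.357 + 155.509 = 348.867.
Reliability = 348.867 / 443.529 = 0.7866.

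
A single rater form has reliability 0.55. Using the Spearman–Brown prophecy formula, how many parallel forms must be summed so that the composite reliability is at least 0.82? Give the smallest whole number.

k ≥ ρ*(1−ρ₁)/(ρ₁(1−ρ*)) = 0.82·0.45 / (0.55·0.18) = 3.727.
Smallest integer k = 4.

4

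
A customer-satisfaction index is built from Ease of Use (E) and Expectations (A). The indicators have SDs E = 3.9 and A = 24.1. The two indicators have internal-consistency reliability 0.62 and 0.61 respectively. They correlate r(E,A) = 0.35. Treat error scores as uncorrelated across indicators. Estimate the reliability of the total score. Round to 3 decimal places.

Var(E+A) = 3.9² + 24.1² + 2·[3.9·24.1·0.35] = 596.02 + 65.793 = 661.813.
Because errors are independent across components, Cov(Tᵢ,Tⱼ) = Cov(Xᵢ,Xⱼ); the off-diagonal part of the true-score variance is the same as above.
True-score variance = [3.9²·0.62 + 24.1²·0.61] + 65.793 = 363.724 + 65.793 = 429.517.
Reliability = 429.517 / 661.813 = 0.649.

0.649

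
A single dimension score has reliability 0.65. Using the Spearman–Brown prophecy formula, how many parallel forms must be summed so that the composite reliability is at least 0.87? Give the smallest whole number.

k ≥ ρ*(1−ρ₁)/(ρ₁(1−ρ*)) = 0.87·0.35 / (0.65·0.13) = 3.604.
Smallest integer k = 4.

4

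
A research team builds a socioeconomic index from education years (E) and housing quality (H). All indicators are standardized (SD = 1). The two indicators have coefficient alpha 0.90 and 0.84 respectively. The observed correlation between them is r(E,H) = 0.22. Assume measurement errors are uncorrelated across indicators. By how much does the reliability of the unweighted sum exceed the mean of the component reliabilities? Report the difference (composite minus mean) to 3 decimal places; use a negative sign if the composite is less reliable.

Var(sum) = 2 + 0.44 = 2.44; true-score variance = 1.74 + 0.44 = 2.18; composite reliability = 0.8934.
Mean component reliability = 0.8700.
Difference = 0.8934 − 0.8700 = 0.023.

0.023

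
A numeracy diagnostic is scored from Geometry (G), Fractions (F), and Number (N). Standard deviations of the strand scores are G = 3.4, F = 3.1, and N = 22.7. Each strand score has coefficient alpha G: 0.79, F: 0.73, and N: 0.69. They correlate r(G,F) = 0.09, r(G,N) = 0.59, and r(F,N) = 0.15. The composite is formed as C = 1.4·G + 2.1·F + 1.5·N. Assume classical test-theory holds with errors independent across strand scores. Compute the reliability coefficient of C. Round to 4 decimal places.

0.7475

Var(C) = 1.4²·3.4² + 2.1²·3.1² + 1.5²·22.7² + 2·[2.94·3.4·3.1·0.09 + 2.1·3.4·22.7·0.59 + 3.15·3.1·22.7·0.15] = 1224.44 + 263.329 = 1487.77.
Because errors are independent across components, Cov(Tᵢ,Tⱼ) = Cov(Xᵢ,Xⱼ); the off-diagonal part of the true-score variance is the same as above.
True-score variance = [1.4²·3.4²·0.79 + 2.1²·3.1²·0.73 + 1.5²·22.7²·0.69] + 263.329 = 848.825 + 263.329 = 1112.15.
Reliability = 1112.15 / 1487.77 = 0.7475.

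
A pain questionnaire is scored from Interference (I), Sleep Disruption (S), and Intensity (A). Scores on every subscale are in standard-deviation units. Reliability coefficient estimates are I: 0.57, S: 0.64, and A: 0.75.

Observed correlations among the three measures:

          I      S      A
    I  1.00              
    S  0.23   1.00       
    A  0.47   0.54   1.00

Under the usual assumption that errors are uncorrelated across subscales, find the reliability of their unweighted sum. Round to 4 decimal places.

Var(I+S+A) = 3 + 2·[0.23 + 0.47 + 0.54] = 3 + 2.48 = 5.48.
With uncorrelated errors the cross-covariances are all true-score covariance, so they carry over unchanged; only the diagonal terms shrink to ρᵢσᵢ².
True-score variance = [0.57 + 0.64 + 0.75] + 2.48 = 1.96 + 2.48 = 4.44.
Reliability = 4.44 / 5.48 = 0.8102.

0.8102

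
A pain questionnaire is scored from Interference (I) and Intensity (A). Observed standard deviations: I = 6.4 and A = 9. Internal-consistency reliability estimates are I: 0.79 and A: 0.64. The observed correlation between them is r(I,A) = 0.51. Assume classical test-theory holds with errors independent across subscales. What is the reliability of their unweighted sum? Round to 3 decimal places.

Var(I+A) = 6.4² + 9² + 2·[6.4·9·0.51] = 121.96 + 58.752 = 180.712.
With uncorrelated errors the cross-covariances are all true-score covariance, so they carry over unchanged; only the diagonal terms shrink to ρᵢσᵢ².
True-score variance = [6.4²·0.79 + 9²·0.64] + 58.752 = 84.1984 + 58.752 = 142.95.
Reliability = 142.95 / 180.712 = 0.791.

0.791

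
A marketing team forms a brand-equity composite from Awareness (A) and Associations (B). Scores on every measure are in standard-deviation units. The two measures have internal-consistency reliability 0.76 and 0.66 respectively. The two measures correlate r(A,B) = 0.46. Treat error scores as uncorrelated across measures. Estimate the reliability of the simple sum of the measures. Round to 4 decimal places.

Var(A+B) = 2 + 2·[0.46] = 2 + 0.92 = 2.92.
With uncorrelated errors the cross-covariances are all true-score covariance, so they carry over unchanged; only the diagonal terms shrink to ρᵢσᵢ².
True-score variance = [0.76 + 0.66] + 0.92 = 1.42 + 0.92 = 2.34.
Reliability = 2.34 / 2.92 = 0.8014.

0.8014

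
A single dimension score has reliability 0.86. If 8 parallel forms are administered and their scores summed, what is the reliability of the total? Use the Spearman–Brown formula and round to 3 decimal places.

ρ_k = kρ / (1 + (k−1)ρ) = 8·0.86 / (1 + 7·0.86) = 6.880 / 7.020 = 0.980.

0.980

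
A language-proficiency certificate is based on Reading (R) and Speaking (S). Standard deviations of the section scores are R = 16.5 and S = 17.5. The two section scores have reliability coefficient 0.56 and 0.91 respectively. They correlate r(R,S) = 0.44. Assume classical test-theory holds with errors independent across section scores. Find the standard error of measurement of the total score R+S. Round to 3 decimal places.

Var(total) = 578.5 + 254.1 = 832.6.
True-score variance = 431.148 + 254.1 = 685.248, so reliability = 0.8230.
Error variance = 832.6 − 685.248 = 147.352; SEM = √147.352 = 12.139.

12.139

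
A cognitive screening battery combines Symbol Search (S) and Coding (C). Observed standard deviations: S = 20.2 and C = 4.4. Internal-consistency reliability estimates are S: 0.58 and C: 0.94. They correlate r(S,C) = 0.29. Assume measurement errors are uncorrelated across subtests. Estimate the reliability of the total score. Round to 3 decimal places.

0.640

Var(S+C) = 20.2² + 4.4² + 2·[20.2·4.4·0.29] = 427.4 + 51.5504 = 478.95.
With uncorrelated errors the cross-covariances are all true-score covariance, so they carry over unchanged; only the diagonal terms shrink to ρᵢσᵢ².
True-score variance = [20.2²·0.58 + 4.4²·0.94] + 51.5504 = 254.862 + 51.5504 = 306.412.
Reliability = 306.412 / 478.95 = 0.640.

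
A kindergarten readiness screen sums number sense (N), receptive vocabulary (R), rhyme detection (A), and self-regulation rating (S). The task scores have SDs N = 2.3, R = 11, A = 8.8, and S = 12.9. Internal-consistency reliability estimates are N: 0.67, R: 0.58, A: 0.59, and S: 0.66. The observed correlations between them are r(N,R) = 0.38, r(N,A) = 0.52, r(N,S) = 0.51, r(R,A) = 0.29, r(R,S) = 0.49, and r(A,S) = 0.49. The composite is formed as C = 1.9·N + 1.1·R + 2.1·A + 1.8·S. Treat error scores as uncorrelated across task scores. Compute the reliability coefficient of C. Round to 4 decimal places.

0.8137

Var(C) = 1.9²·2.3² + 1.1²·11² + 2.1²·8.8² + 1.8²·12.9² + 2·[2.09·2.3·11·0.38 + 3.99·2.3·8.8·0.52 + 3.42·2.3·12.9·0.51 + 2.31·11·8.8·0.29 + 1.98·11·12.9·0.49 + 3.78·8.8·12.9·0.49] = 1046.19 + 1053.23 = 2099.42.
Because errors are independent across components, Cov(Tᵢ,Tⱼ) = Cov(Xᵢ,Xⱼ); the off-diagonal part of the true-score variance is the same as above.
True-score variance = [1.9²·2.3²·0.67 + 1.1²·11²·0.58 + 2.1²·8.8²·0.59 + 1.8²·12.9²·0.66] + 1053.23 = 655.055 + 1053.23 = 1708.29.
Reliability = 1708.29 / 2099.42 = 0.8137.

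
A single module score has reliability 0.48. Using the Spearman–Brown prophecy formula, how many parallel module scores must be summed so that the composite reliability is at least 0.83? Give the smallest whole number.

k ≥ ρ*(1−ρ₁)/(ρ₁(1−ρ*)) = 0.83·0.52 / (0.48·0.17) = 5.289.
Smallest integer k = 6.

6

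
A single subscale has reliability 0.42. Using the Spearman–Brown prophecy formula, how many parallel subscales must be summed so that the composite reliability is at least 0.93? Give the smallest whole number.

k ≥ ρ*(1−ρ₁)/(ρ₁(1−ρ*)) = 0.93·0.58 / (0.42·0.07) = 18.347.
Smallest integer k = 19.

19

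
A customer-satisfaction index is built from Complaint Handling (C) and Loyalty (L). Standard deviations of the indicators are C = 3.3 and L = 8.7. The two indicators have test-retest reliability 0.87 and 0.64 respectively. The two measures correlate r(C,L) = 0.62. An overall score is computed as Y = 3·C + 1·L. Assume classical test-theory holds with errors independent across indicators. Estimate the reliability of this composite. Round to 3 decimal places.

Var(Y) = 3²·3.3² + 8.7² + 2·[3·3.3·8.7·0.62] = 173.7 + 106.801 = 280.501.
Under uncorrelated errors the observed covariances equal the true-score covariances, so only the own-variance terms attenuate.
True-score variance = [3²·3.3²·0.87 + 8.7²·0.64] + 106.801 = 133.71 + 106.801 = 240.511.
Reliability = 240.511 / 280.501 = 0.857.

0.857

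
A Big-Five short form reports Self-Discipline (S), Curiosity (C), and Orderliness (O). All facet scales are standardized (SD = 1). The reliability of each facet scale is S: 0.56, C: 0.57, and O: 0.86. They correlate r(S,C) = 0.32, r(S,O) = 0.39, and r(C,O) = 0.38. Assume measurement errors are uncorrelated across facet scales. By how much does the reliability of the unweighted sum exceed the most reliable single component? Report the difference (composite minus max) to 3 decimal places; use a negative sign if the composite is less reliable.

-0.055

Var(sum) = 3 + 2.18 = 5.18; true-score variance = 1.99 + 2.18 = 4.17; composite reliability = 0.8050.
Max component reliability = 0.8600.
Difference = 0.8050 − 0.8600 = -0.055.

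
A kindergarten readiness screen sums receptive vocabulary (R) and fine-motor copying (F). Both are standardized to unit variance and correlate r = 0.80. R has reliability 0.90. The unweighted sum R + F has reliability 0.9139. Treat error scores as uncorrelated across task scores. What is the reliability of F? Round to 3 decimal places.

0.790

Var(R+F) = 2 + 2·0.80 = 3.600.
True-score variance = ρ_R + ρ_F + 2·0.80, so 0.9139 = (0.90 + ρ_F + 1.60) / 3.600.
ρ_F = 0.9139·3.600 − 0.90 − 1.60 = 0.790.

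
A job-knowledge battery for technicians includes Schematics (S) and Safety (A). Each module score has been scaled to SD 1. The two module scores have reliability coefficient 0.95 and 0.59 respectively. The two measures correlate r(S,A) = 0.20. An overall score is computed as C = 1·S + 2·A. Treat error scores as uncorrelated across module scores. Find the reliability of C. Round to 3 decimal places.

0.709

Var(C) = 1 + 2² + 2·[2·0.20] = 5 + 0.8 = 5.8.
With uncorrelated errors the cross-covariances are all true-score covariance, so they carry over unchanged; only the diagonal terms shrink to ρᵢσᵢ².
True-score variance = [0.95 + 2²·0.59] + 0.8 = 3.31 + 0.8 = 4.11.
Reliability = 4.11 / 5.8 = 0.709.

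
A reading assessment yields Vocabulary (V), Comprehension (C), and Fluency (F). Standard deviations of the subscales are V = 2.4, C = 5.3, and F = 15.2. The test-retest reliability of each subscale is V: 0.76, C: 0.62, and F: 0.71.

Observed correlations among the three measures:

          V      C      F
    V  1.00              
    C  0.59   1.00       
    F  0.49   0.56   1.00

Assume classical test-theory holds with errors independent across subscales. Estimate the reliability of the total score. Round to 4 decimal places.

0.8052

Var(V+C+F) = 2.4² + 5.3² + 15.2² + 2·[2.4·5.3·0.59 + 2.4·15.2·0.49 + 5.3·15.2·0.56] = 264.89 + 140.987 = 405.877.
With uncorrelated errors the cross-covariances are all true-score covariance, so they carry over unchanged; only the diagonal terms shrink to ρᵢσᵢ².
True-score variance = [2.4²·0.76 + 5.3²·0.62 + 15.2²·0.71] + 140.987 = 185.832 + 140.987 = 326.819.
Reliability = 326.819 / 405.877 = 0.8052.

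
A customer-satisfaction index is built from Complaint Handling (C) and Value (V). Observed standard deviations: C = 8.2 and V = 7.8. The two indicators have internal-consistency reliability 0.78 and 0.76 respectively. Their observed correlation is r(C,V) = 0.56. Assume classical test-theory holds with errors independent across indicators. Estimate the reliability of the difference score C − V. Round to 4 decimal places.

0.4792

Var(C−V) = 8.2² + 7.8² − 2·8.2·7.8·0.56 = 128.08 − 71.6352 = 56.4448.
Under uncorrelated errors the observed covariances equal the true-score covariances, so only the own-variance terms attenuate.
True-score variance = [8.2²·0.78 + 7.8²·0.76] − 71.6352 = 98.6856 − 71.6352 = 27.0504.
Reliability = 27.0504 / 56.4448 = 0.4792.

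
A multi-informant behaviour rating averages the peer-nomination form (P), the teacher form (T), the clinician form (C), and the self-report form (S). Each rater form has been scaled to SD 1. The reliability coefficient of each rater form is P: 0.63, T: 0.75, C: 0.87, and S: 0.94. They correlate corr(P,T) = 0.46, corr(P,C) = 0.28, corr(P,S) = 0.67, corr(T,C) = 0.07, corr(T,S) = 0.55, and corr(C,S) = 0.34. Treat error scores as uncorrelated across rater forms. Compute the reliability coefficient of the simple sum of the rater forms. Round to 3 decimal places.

Var(P+T+C+S) = 4 + 2·[0.46 + 0.28 + 0.67 + 0.07 + 0.55 + 0.34] = 4 + 4.74 = 8.74.
Under uncorrelated errors the observed covariances equal the true-score covariances, so only the own-variance terms attenuate.
True-score variance = [0.63 + 0.75 + 0.87 + 0.94] + 4.74 = 3.19 + 4.74 = 7.93.
Reliability = 7.93 / 8.74 = 0.907.

0.907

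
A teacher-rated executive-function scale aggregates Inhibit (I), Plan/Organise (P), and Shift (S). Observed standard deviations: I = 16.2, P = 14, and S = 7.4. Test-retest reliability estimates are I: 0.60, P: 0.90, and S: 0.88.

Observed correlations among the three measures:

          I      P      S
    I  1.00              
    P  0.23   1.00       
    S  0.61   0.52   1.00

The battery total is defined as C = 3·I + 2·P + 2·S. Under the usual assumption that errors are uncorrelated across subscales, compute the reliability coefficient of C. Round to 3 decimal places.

Var(C) = 3²·16.2² + 2²·14² + 2²·7.4² + 2·[6·16.2·14·0.23 + 6·16.2·7.4·0.61 + 4·14·7.4·0.52] = 3365 + 1934.47 = 5299.47.
Because errors are independent across components, Cov(Tᵢ,Tⱼ) = Cov(Xᵢ,Xⱼ); the off-diagonal part of the true-score variance is the same as above.
True-score variance = [3²·16.2²·0.60 + 2²·14²·0.90 + 2²·7.4²·0.88] + 1934.47 = 2315.53 + 1934.47 = 4250.
Reliability = 4250 / 5299.47 = 0.802.

0.802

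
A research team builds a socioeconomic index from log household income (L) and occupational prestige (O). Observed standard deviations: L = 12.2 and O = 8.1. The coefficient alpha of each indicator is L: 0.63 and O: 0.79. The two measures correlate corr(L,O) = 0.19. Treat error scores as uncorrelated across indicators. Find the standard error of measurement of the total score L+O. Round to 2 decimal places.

8.30

Var(total) = 214.45 + 37.5516 = 252.002.
True-score variance = 145.601 + 37.5516 = 183.153, so reliability = 0.7268.
Error variance = 252.002 − 183.153 = 68.8489; SEM = √68.8489 = 8.30.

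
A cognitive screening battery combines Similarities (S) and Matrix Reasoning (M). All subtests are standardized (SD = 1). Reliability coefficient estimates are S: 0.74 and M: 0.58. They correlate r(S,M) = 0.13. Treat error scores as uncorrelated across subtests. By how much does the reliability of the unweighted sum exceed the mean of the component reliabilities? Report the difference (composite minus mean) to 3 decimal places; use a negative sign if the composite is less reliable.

Var(sum) = 2 + 0.26 = 2.26; true-score variance = 1.32 + 0.26 = 1.58; composite reliability = 0.6991.
Mean component reliability = 0.6600.
Difference = 0.6991 − 0.6600 = 0.039.

0.039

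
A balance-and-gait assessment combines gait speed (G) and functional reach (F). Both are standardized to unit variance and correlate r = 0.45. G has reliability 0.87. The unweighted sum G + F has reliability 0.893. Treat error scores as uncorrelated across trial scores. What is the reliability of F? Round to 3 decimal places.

Var(G+F) = 2 + 2·0.45 = 2.900.
True-score variance = ρ_G + ρ_F + 2·0.45, so 0.893 = (0.87 + ρ_F + 0.90) / 2.900.
ρ_F = 0.893·2.900 − 0.87 − 0.90 = 0.820.

0.820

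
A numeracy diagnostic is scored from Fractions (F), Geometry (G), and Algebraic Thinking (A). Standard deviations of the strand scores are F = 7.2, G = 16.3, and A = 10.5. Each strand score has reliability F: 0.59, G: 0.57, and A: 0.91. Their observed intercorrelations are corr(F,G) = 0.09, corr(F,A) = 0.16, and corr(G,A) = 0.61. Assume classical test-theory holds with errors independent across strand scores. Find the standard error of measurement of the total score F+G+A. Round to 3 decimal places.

12.059

Var(total) = 427.78 + 254.12 = 681.9.
True-score variance = 282.356 + 254.12 = 536.476, so reliability = 0.7867.
Error variance = 681.9 − 536.476 = 145.424; SEM = √145.424 = 12.059.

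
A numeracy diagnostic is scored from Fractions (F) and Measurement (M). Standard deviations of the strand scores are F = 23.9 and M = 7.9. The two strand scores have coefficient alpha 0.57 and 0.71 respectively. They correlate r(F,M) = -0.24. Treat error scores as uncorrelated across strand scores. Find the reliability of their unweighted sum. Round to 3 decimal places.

0.514

Var(F+M) = 23.9² + 7.9² + 2·[23.9·7.9·(-0.24)] = 633.62 − 90.6288 = 542.991.
Under uncorrelated errors the observed covariances equal the true-score covariances, so only the own-variance terms attenuate.
True-score variance = [23.9²·0.57 + 7.9²·0.71] − 90.6288 = 369.901 − 90.6288 = 279.272.
Reliability = 279.272 / 542.991 = 0.514.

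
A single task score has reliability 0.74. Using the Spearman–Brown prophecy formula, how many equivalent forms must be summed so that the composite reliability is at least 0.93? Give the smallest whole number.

k ≥ ρ*(1−ρ₁)/(ρ₁(1−ρ*)) = 0.93·0.26 / (0.74·0.07) = 4.668.
Smallest integer k = 5.

5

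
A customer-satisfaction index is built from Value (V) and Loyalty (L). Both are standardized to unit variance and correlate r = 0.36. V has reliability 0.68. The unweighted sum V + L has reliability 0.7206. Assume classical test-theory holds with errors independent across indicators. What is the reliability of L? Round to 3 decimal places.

Var(V+L) = 2 + 2·0.36 = 2.720.
True-score variance = ρ_V + ρ_L + 2·0.36, so 0.7206 = (0.68 + ρ_L + 0.72) / 2.720.
ρ_L = 0.7206·2.720 − 0.68 − 0.72 = 0.560.

0.560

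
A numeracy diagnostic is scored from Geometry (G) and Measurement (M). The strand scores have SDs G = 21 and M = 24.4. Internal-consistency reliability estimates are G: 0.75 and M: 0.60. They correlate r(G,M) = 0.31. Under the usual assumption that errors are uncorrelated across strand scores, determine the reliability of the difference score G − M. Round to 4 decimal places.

0.5152

Var(G−M) = 21² + 24.4² − 2·21·24.4·0.31 = 1036.36 − 317.688 = 718.672.
With uncorrelated errors the cross-covariances are all true-score covariance, so they carry over unchanged; only the diagonal terms shrink to ρᵢσᵢ².
True-score variance = [21²·0.75 + 24.4²·0.60] − 317.688 = 687.966 − 317.688 = 370.278.
Reliability = 370.278 / 718.672 = 0.5152.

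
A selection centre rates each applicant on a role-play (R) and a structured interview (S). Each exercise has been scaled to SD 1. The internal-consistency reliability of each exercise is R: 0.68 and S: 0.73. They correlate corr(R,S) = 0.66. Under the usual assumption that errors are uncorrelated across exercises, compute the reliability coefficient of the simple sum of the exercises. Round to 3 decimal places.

Var(R+S) = 2 + 2·[0.66] = 2 + 1.32 = 3.32.
With uncorrelated errors the cross-covariances are all true-score covariance, so they carry over unchanged; only the diagonal terms shrink to ρᵢσᵢ².
True-score variance = [0.68 + 0.73] + 1.32 = 1.41 + 1.32 = 2.73.
Reliability = 2.73 / 3.32 = 0.822.

0.822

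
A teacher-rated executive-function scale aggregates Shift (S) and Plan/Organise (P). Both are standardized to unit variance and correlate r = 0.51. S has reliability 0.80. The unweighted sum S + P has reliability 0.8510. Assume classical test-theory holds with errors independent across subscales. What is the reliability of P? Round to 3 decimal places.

0.750

Var(S+P) = 2 + 2·0.51 = 3.020.
True-score variance = ρ_S + ρ_P + 2·0.51, so 0.8510 = (0.80 + ρ_P + 1.02) / 3.020.
ρ_P = 0.8510·3.020 − 0.80 − 1.02 = 0.750.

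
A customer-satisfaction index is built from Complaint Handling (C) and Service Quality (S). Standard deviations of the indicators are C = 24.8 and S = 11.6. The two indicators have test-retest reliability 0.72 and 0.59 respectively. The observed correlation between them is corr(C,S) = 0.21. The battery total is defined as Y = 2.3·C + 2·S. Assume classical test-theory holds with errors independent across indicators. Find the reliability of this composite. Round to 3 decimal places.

0.740

Var(Y) = 2.3²·24.8² + 2²·11.6² + 2·[4.6·24.8·11.6·0.21] = 3791.8 + 555.798 = 4347.6.
Because errors are independent across components, Cov(Tᵢ,Tⱼ) = Cov(Xᵢ,Xⱼ); the off-diagonal part of the true-score variance is the same as above.
True-score variance = [2.3²·24.8²·0.72 + 2²·11.6²·0.59] + 555.798 = 2660.13 + 555.798 = 3215.92.
Reliability = 3215.92 / 4347.6 = 0.740.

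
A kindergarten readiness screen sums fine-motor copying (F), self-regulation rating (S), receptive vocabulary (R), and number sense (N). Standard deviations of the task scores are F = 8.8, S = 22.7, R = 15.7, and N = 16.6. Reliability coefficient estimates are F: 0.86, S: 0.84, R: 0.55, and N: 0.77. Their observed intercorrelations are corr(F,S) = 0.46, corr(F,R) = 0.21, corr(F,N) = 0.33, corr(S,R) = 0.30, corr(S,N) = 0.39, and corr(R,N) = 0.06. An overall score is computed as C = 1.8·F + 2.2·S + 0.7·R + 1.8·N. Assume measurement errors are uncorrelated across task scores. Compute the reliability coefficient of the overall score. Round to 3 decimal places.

Var(C) = 1.8²·8.8² + 2.2²·22.7² + 0.7²·15.7² + 1.8²·16.6² + 2·[3.96·8.8·22.7·0.46 + 1.26·8.8·15.7·0.21 + 3.24·8.8·16.6·0.33 + 1.54·22.7·15.7·0.30 + 3.96·22.7·16.6·0.39 + 1.26·15.7·16.6·0.06] = 3758.5 + 2645.89 = 6404.39.
Under uncorrelated errors the observed covariances equal the true-score covariances, so only the own-variance terms attenuate.
True-score variance = [1.8²·8.8²·0.86 + 2.2²·22.7²·0.84 + 0.7²·15.7²·0.55 + 1.8²·16.6²·0.77] + 2645.89 = 3064.64 + 2645.89 = 5710.53.
Reliability = 5710.53 / 6404.39 = 0.892.

0.892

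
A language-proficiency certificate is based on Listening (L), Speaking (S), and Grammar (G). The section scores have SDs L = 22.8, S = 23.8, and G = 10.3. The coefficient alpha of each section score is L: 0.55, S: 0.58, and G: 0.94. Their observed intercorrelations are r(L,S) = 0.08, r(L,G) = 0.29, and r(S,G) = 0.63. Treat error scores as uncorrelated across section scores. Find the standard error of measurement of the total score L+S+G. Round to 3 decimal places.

21.868

Var(total) = 1192.37 + 531.906 = 1724.28.
True-score variance = 714.172 + 531.906 = 1246.08, so reliability = 0.7227.
Error variance = 1724.28 − 1246.08 = 478.198; SEM = √478.198 = 21.868.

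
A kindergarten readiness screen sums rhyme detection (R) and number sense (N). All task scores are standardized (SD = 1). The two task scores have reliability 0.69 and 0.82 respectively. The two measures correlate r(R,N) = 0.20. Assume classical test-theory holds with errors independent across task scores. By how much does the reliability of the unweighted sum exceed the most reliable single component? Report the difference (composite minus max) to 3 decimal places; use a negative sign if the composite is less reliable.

-0.024

Var(sum) = 2 + 0.4 = 2.4; true-score variance = 1.51 + 0.4 = 1.91; composite reliability = 0.7958.
Max component reliability = 0.8200.
Difference = 0.7958 − 0.8200 = -0.024.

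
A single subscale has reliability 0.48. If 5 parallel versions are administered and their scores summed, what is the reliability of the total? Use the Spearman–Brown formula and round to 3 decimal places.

ρ_k = kρ / (1 + (k−1)ρ) = 5·0.48 / (1 + 4·0.48) = 2.400 / 2.920 = 0.822.

0.822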